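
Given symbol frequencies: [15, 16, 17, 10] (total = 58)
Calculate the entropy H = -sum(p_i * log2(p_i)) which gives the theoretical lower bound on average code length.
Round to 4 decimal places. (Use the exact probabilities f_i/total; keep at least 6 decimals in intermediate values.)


Per-symbol terms -p_i * log2(p_i) with p_i = f_i/58:
  p = 15/58 = 0.258621: log2(p) = -1.951090, -p*log2(p) = 0.504592
  p = 16/58 = 0.275862: log2(p) = -1.857981, -p*log2(p) = 0.512546
  p = 17/58 = 0.293103: log2(p) = -1.770518, -p*log2(p) = 0.518945
  p = 10/58 = 0.172414: log2(p) = -2.536053, -p*log2(p) = 0.437251
H = 0.504592 + 0.512546 + 0.518945 + 0.437251 = 1.973334

H = 1.9733 bits/symbol


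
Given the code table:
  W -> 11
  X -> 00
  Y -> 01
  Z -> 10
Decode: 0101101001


Decoding:
01 -> Y
01 -> Y
10 -> Z
10 -> Z
01 -> Y


Result: YYZZY


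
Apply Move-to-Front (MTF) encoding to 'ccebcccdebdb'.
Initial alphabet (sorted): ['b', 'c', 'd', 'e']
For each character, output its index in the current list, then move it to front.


MTF encoding:
'c': index 1 in ['b', 'c', 'd', 'e'] -> ['c', 'b', 'd', 'e']
'c': index 0 in ['c', 'b', 'd', 'e'] -> ['c', 'b', 'd', 'e']
'e': index 3 in ['c', 'b', 'd', 'e'] -> ['e', 'c', 'b', 'd']
'b': index 2 in ['e', 'c', 'b', 'd'] -> ['b', 'e', 'c', 'd']
'c': index 2 in ['b', 'e', 'c', 'd'] -> ['c', 'b', 'e', 'd']
'c': index 0 in ['c', 'b', 'e', 'd'] -> ['c', 'b', 'e', 'd']
'c': index 0 in ['c', 'b', 'e', 'd'] -> ['c', 'b', 'e', 'd']
'd': index 3 in ['c', 'b', 'e', 'd'] -> ['d', 'c', 'b', 'e']
'e': index 3 in ['d', 'c', 'b', 'e'] -> ['e', 'd', 'c', 'b']
'b': index 3 in ['e', 'd', 'c', 'b'] -> ['b', 'e', 'd', 'c']
'd': index 2 in ['b', 'e', 'd', 'c'] -> ['d', 'b', 'e', 'c']
'b': index 1 in ['d', 'b', 'e', 'c'] -> ['b', 'd', 'e', 'c']


Output: [1, 0, 3, 2, 2, 0, 0, 3, 3, 3, 2, 1]


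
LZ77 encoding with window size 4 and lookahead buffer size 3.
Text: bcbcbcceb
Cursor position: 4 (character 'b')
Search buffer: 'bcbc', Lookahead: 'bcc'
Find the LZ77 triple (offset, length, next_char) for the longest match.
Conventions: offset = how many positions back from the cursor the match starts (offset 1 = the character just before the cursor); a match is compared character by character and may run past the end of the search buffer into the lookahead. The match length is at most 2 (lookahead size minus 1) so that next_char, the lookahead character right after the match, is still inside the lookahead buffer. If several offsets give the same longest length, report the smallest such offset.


Try each offset into the search buffer:
  offset=1 (pos 3, char 'c'): match length 0
  offset=2 (pos 2, char 'b'): match length 2
  offset=3 (pos 1, char 'c'): match length 0
  offset=4 (pos 0, char 'b'): match length 2
Longest match has length 2, found at offsets 2, 4; take the smallest, offset 2.
next_char = character at position 4 + 2 = 6 -> 'c'

Best match: offset=2, length=2 (matching 'bc' starting at position 2)
LZ77 triple: (2, 2, 'c')


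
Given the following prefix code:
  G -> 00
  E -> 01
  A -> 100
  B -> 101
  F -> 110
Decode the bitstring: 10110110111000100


Decoding step by step:
Bits 101 -> B
Bits 101 -> B
Bits 101 -> B
Bits 110 -> F
Bits 00 -> G
Bits 100 -> A


Decoded message: BBBFGA


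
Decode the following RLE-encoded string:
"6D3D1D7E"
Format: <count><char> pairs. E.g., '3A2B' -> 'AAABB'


Expanding each <count><char> pair:
  6D -> 'DDDDDD'
  3D -> 'DDD'
  1D -> 'D'
  7E -> 'EEEEEEE'

Decoded = DDDDDDDDDDEEEEEEE


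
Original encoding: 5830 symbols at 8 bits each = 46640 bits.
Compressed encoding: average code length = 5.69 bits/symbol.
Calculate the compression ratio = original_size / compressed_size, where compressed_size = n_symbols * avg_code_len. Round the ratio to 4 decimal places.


original_size = n_symbols * orig_bits = 5830 * 8 = 46640 bits
compressed_size = n_symbols * avg_code_len = 5830 * 5.69 = 33172.7 bits
ratio = original_size / compressed_size = 46640 / 33172.7 = 1.406

Compression ratio = 1.406


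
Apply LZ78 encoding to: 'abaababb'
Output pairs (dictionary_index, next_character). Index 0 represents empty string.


LZ78 encoding steps:
Dictionary: {0: ''}
Step 1: w='' (idx 0), next='a' -> output (0, 'a'), add 'a' as idx 1
Step 2: w='' (idx 0), next='b' -> output (0, 'b'), add 'b' as idx 2
Step 3: w='a' (idx 1), next='a' -> output (1, 'a'), add 'aa' as idx 3
Step 4: w='b' (idx 2), next='a' -> output (2, 'a'), add 'ba' as idx 4
Step 5: w='b' (idx 2), next='b' -> output (2, 'b'), add 'bb' as idx 5


Encoded: [(0, 'a'), (0, 'b'), (1, 'a'), (2, 'a'), (2, 'b')]


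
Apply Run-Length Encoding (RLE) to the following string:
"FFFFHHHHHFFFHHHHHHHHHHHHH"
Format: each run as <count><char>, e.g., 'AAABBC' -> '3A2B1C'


Scanning runs left to right:
  i=0: run of 'F' x 4 -> '4F'
  i=4: run of 'H' x 5 -> '5H'
  i=9: run of 'F' x 3 -> '3F'
  i=12: run of 'H' x 13 -> '13H'

RLE = 4F5H3F13H


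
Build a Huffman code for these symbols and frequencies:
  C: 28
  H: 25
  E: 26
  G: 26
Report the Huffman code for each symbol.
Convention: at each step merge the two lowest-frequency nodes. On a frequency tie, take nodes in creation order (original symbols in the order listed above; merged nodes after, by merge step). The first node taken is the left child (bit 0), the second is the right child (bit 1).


Huffman tree construction:
Step 1: Merge H(25) + E(26) = 51
Step 2: Merge G(26) + C(28) = 54
Step 3: Merge (H+E)(51) + (G+C)(54) = 105
Read each symbol's code off the tree from the root (left child = 0, right child = 1).

Codes:
  C: 11 (length 2)
  H: 00 (length 2)
  E: 01 (length 2)
  G: 10 (length 2)
Average code length: 210/105 = 2.0000 bits/symbol


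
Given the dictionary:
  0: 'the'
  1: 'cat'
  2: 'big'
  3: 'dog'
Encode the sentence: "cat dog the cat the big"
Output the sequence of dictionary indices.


Look up each word in the dictionary:
  'cat' -> 1
  'dog' -> 3
  'the' -> 0
  'cat' -> 1
  'the' -> 0
  'big' -> 2

Encoded: [1, 3, 0, 1, 0, 2]


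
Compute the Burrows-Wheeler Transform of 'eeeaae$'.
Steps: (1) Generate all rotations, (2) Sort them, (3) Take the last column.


Rotations (sorted):
  0: $eeeaae -> last char: e
  1: aae$eee -> last char: e
  2: ae$eeea -> last char: a
  3: e$eeeaa -> last char: a
  4: eaae$ee -> last char: e
  5: eeaae$e -> last char: e
  6: eeeaae$ -> last char: $


BWT = eeaaee$


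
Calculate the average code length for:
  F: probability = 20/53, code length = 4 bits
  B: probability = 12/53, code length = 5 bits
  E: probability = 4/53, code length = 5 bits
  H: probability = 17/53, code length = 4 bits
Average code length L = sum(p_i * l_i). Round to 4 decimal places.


Weighted contributions p_i * l_i:
  F: (20/53) * 4 = 80/53
  B: (12/53) * 5 = 60/53
  E: (4/53) * 5 = 20/53
  H: (17/53) * 4 = 68/53
Sum = (80 + 60 + 20 + 68)/53 = 228/53

L = 228/53 = 4.3019 bits/symbol


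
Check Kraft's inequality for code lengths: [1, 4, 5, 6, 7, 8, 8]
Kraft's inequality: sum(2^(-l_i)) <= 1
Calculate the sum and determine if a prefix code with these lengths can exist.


Sum = 2^(-1) + 2^(-4) + 2^(-5) + 2^(-6) + 2^(-7) + 2^(-8) + 2^(-8)
    = 0.5 + 0.0625 + 0.03125 + 0.015625 + 0.0078125 + 0.00390625 + 0.00390625
    = 160/256 = 0.625
Since 0.625 <= 1, Kraft's inequality IS satisfied.
A prefix code with these lengths CAN exist.

Kraft sum = 0.625. Satisfied.


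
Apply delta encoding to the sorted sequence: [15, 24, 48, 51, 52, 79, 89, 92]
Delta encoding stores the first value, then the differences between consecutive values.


First value: 15
Deltas:
  24 - 15 = 9
  48 - 24 = 24
  51 - 48 = 3
  52 - 51 = 1
  79 - 52 = 27
  89 - 79 = 10
  92 - 89 = 3


Delta encoded: [15, 9, 24, 3, 1, 27, 10, 3]


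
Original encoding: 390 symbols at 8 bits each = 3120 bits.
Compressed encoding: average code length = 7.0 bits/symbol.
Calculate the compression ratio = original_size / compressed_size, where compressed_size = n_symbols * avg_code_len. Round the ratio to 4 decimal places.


original_size = n_symbols * orig_bits = 390 * 8 = 3120 bits
compressed_size = n_symbols * avg_code_len = 390 * 7.0 = 2730.0 bits
ratio = original_size / compressed_size = 3120 / 2730.0 = 1.1429

Compression ratio = 1.1429


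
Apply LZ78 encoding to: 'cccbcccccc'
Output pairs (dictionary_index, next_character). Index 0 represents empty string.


LZ78 encoding steps:
Dictionary: {0: ''}
Step 1: w='' (idx 0), next='c' -> output (0, 'c'), add 'c' as idx 1
Step 2: w='c' (idx 1), next='c' -> output (1, 'c'), add 'cc' as idx 2
Step 3: w='' (idx 0), next='b' -> output (0, 'b'), add 'b' as idx 3
Step 4: w='cc' (idx 2), next='c' -> output (2, 'c'), add 'ccc' as idx 4
Step 5: w='ccc' (idx 4), end of input -> output (4, '')


Encoded: [(0, 'c'), (1, 'c'), (0, 'b'), (2, 'c'), (4, '')]


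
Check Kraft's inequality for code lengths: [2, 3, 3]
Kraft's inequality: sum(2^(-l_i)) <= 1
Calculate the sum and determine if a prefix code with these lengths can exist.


Sum = 2^(-2) + 2^(-3) + 2^(-3)
    = 0.25 + 0.125 + 0.125
    = 4/8 = 0.5
Since 0.5 <= 1, Kraft's inequality IS satisfied.
A prefix code with these lengths CAN exist.

Kraft sum = 0.5. Satisfied.


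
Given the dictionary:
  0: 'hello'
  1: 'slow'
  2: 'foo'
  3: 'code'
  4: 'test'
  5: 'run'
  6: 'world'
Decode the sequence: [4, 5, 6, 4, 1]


Look up each index in the dictionary:
  4 -> 'test'
  5 -> 'run'
  6 -> 'world'
  4 -> 'test'
  1 -> 'slow'

Decoded: "test run world test slow"


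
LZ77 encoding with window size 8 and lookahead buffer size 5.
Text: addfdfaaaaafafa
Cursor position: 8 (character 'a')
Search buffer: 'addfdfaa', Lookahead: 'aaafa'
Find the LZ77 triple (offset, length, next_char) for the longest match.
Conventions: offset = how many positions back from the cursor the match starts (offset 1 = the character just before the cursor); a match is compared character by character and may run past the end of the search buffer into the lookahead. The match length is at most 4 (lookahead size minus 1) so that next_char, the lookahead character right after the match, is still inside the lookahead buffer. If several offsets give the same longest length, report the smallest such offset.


Try each offset into the search buffer:
  offset=1 (pos 7, char 'a'): match length 3
  offset=2 (pos 6, char 'a'): match length 3
  offset=3 (pos 5, char 'f'): match length 0
  offset=4 (pos 4, char 'd'): match length 0
  offset=5 (pos 3, char 'f'): match length 0
  offset=6 (pos 2, char 'd'): match length 0
  offset=7 (pos 1, char 'd'): match length 0
  offset=8 (pos 0, char 'a'): match length 1
Longest match has length 3, found at offsets 1, 2; take the smallest, offset 1.
next_char = character at position 8 + 3 = 11 -> 'f'

Best match: offset=1, length=3 (matching 'aaa' starting at position 7)
LZ77 triple: (1, 3, 'f')


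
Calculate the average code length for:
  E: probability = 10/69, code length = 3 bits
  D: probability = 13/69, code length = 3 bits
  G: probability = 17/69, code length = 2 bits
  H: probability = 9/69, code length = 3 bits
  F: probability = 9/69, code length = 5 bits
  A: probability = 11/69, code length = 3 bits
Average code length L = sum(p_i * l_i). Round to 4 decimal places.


Weighted contributions p_i * l_i:
  E: (10/69) * 3 = 30/69
  D: (13/69) * 3 = 39/69
  G: (17/69) * 2 = 34/69
  H: (9/69) * 3 = 27/69
  F: (9/69) * 5 = 45/69
  A: (11/69) * 3 = 33/69
Sum = (30 + 39 + 34 + 27 + 45 + 33)/69 = 208/69

L = 208/69 = 3.0145 bits/symbol


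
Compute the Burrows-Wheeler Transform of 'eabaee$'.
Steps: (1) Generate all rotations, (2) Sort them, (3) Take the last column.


Rotations (sorted):
  0: $eabaee -> last char: e
  1: abaee$e -> last char: e
  2: aee$eab -> last char: b
  3: baee$ea -> last char: a
  4: e$eabae -> last char: e
  5: eabaee$ -> last char: $
  6: ee$eaba -> last char: a


BWT = eebae$a


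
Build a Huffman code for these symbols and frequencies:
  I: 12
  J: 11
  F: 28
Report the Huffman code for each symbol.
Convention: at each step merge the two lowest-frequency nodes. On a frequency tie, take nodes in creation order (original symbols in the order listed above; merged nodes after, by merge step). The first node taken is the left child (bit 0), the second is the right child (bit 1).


Huffman tree construction:
Step 1: Merge J(11) + I(12) = 23
Step 2: Merge (J+I)(23) + F(28) = 51
Read each symbol's code off the tree from the root (left child = 0, right child = 1).

Codes:
  I: 01 (length 2)
  J: 00 (length 2)
  F: 1 (length 1)
Average code length: 74/51 = 1.4510 bits/symbol


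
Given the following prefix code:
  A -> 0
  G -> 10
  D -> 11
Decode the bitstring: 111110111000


Decoding step by step:
Bits 11 -> D
Bits 11 -> D
Bits 10 -> G
Bits 11 -> D
Bits 10 -> G
Bits 0 -> A
Bits 0 -> A


Decoded message: DDGDGAA


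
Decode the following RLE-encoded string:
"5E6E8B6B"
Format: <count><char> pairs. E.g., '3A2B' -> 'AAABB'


Expanding each <count><char> pair:
  5E -> 'EEEEE'
  6E -> 'EEEEEE'
  8B -> 'BBBBBBBB'
  6B -> 'BBBBBB'

Decoded = EEEEEEEEEEEBBBBBBBBBBBBBB


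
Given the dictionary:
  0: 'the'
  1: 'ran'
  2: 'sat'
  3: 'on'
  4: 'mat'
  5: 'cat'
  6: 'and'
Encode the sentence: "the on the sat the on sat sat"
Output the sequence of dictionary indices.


Look up each word in the dictionary:
  'the' -> 0
  'on' -> 3
  'the' -> 0
  'sat' -> 2
  'the' -> 0
  'on' -> 3
  'sat' -> 2
  'sat' -> 2

Encoded: [0, 3, 0, 2, 0, 3, 2, 2]


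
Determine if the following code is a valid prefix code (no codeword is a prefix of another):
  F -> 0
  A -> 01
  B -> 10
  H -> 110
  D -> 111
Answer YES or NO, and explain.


Checking each pair (does one codeword prefix another?):
  F='0' vs A='01': prefix -- VIOLATION

NO -- this is NOT a valid prefix code. F (0) is a prefix of A (01).


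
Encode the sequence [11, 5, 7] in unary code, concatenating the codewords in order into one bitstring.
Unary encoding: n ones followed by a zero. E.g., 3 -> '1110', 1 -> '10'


Encode each number as n ones followed by a terminating 0:
  11 -> 111111111110 (12 bits)
  5 -> 111110 (6 bits)
  7 -> 11111110 (8 bits)
Total length = 12 + 6 + 8 = 26 bits.

Unary([11, 5, 7]) = 11111111111011111011111110 (26 bits)


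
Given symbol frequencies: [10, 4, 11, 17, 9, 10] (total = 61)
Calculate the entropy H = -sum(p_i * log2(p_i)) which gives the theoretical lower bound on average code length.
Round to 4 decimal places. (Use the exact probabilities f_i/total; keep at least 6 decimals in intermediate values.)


Per-symbol terms -p_i * log2(p_i) with p_i = f_i/61:
  p = 10/61 = 0.163934: log2(p) = -2.608809, -p*log2(p) = 0.427674
  p = 4/61 = 0.065574: log2(p) = -3.930737, -p*log2(p) = 0.257753
  p = 11/61 = 0.180328: log2(p) = -2.471306, -p*log2(p) = 0.445645
  p = 17/61 = 0.278689: log2(p) = -1.843274, -p*log2(p) = 0.513699
  p = 9/61 = 0.147541: log2(p) = -2.760812, -p*log2(p) = 0.407333
  p = 10/61 = 0.163934: log2(p) = -2.608809, -p*log2(p) = 0.427674
H = 0.427674 + 0.257753 + 0.445645 + 0.513699 + 0.407333 + 0.427674 = 2.479778

H = 2.4798 bits/symbol


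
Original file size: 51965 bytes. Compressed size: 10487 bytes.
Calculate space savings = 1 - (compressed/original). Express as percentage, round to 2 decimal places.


ratio = compressed/original = 10487/51965 = 0.201809
savings = 1 - ratio = 1 - 0.201809 = 0.798191
as a percentage: 0.798191 * 100 = 79.82%

Space savings = 1 - 10487/51965 = 79.82%


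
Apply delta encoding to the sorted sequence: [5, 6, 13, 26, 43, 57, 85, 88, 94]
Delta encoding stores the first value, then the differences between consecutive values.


First value: 5
Deltas:
  6 - 5 = 1
  13 - 6 = 7
  26 - 13 = 13
  43 - 26 = 17
  57 - 43 = 14
  85 - 57 = 28
  88 - 85 = 3
  94 - 88 = 6


Delta encoded: [5, 1, 7, 13, 17, 14, 28, 3, 6]


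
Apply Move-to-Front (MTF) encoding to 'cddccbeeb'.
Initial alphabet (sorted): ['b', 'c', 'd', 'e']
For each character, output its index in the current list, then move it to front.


MTF encoding:
'c': index 1 in ['b', 'c', 'd', 'e'] -> ['c', 'b', 'd', 'e']
'd': index 2 in ['c', 'b', 'd', 'e'] -> ['d', 'c', 'b', 'e']
'd': index 0 in ['d', 'c', 'b', 'e'] -> ['d', 'c', 'b', 'e']
'c': index 1 in ['d', 'c', 'b', 'e'] -> ['c', 'd', 'b', 'e']
'c': index 0 in ['c', 'd', 'b', 'e'] -> ['c', 'd', 'b', 'e']
'b': index 2 in ['c', 'd', 'b', 'e'] -> ['b', 'c', 'd', 'e']
'e': index 3 in ['b', 'c', 'd', 'e'] -> ['e', 'b', 'c', 'd']
'e': index 0 in ['e', 'b', 'c', 'd'] -> ['e', 'b', 'c', 'd']
'b': index 1 in ['e', 'b', 'c', 'd'] -> ['b', 'e', 'c', 'd']


Output: [1, 2, 0, 1, 0, 2, 3, 0, 1]


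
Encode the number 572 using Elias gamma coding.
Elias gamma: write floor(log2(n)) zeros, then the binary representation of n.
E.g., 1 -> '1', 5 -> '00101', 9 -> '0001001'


num_bits = floor(log2(572)) + 1 = 10
leading_zeros = num_bits - 1 = 9
binary(572) = 1000111100

Elias gamma(572) = '000000000' + '1000111100' = 0000000001000111100 (19 bits)


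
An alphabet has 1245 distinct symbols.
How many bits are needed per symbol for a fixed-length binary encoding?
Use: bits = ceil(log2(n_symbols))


log2(1245) = 10.2819
Bracket: 2^10 = 1024 < 1245 <= 2^11 = 2048
So ceil(log2(1245)) = 11

bits = ceil(log2(1245)) = ceil(10.2819) = 11 bits


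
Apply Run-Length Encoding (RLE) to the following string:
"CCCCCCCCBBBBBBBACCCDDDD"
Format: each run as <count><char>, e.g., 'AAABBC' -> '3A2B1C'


Scanning runs left to right:
  i=0: run of 'C' x 8 -> '8C'
  i=8: run of 'B' x 7 -> '7B'
  i=15: run of 'A' x 1 -> '1A'
  i=16: run of 'C' x 3 -> '3C'
  i=19: run of 'D' x 4 -> '4D'

RLE = 8C7B1A3C4D


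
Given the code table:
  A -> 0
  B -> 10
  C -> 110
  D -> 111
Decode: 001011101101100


Decoding:
0 -> A
0 -> A
10 -> B
111 -> D
0 -> A
110 -> C
110 -> C
0 -> A


Result: AABDACCA


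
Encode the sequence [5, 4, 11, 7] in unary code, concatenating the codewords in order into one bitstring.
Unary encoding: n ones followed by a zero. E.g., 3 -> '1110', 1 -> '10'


Encode each number as n ones followed by a terminating 0:
  5 -> 111110 (6 bits)
  4 -> 11110 (5 bits)
  11 -> 111111111110 (12 bits)
  7 -> 11111110 (8 bits)
Total length = 6 + 5 + 12 + 8 = 31 bits.

Unary([5, 4, 11, 7]) = 1111101111011111111111011111110 (31 bits)


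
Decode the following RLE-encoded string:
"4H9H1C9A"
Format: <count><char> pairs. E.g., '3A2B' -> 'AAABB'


Expanding each <count><char> pair:
  4H -> 'HHHH'
  9H -> 'HHHHHHHHH'
  1C -> 'C'
  9A -> 'AAAAAAAAA'

Decoded = HHHHHHHHHHHHHCAAAAAAAAA


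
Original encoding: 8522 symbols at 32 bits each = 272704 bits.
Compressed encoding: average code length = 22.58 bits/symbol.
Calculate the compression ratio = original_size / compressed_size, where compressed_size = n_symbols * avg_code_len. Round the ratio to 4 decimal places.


original_size = n_symbols * orig_bits = 8522 * 32 = 272704 bits
compressed_size = n_symbols * avg_code_len = 8522 * 22.58 = 192426.76 bits
ratio = original_size / compressed_size = 272704 / 192426.76 = 1.4172

Compression ratio = 1.4172


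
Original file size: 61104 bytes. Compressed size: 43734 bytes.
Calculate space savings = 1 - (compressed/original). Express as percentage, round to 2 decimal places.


ratio = compressed/original = 43734/61104 = 0.715731
savings = 1 - ratio = 1 - 0.715731 = 0.284269
as a percentage: 0.284269 * 100 = 28.43%

Space savings = 1 - 43734/61104 = 28.43%


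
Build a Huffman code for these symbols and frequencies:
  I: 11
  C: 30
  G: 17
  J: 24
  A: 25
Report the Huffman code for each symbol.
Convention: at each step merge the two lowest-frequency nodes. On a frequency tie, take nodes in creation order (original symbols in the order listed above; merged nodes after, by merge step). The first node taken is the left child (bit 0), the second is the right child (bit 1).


Huffman tree construction:
Step 1: Merge I(11) + G(17) = 28
Step 2: Merge J(24) + A(25) = 49
Step 3: Merge (I+G)(28) + C(30) = 58
Step 4: Merge (J+A)(49) + ((I+G)+C)(58) = 107
Read each symbol's code off the tree from the root (left child = 0, right child = 1).

Codes:
  I: 100 (length 3)
  C: 11 (length 2)
  G: 101 (length 3)
  J: 00 (length 2)
  A: 01 (length 2)
Average code length: 242/107 = 2.2617 bits/symbol


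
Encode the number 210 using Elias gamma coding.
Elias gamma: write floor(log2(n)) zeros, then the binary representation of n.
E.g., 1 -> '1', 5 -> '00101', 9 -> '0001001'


num_bits = floor(log2(210)) + 1 = 8
leading_zeros = num_bits - 1 = 7
binary(210) = 11010010

Elias gamma(210) = '0000000' + '11010010' = 000000011010010 (15 bits)


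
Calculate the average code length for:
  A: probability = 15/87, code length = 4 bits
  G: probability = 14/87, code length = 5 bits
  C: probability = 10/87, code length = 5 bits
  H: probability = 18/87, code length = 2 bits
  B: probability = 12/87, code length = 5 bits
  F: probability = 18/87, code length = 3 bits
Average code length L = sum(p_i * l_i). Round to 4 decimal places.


Weighted contributions p_i * l_i:
  A: (15/87) * 4 = 60/87
  G: (14/87) * 5 = 70/87
  C: (10/87) * 5 = 50/87
  H: (18/87) * 2 = 36/87
  B: (12/87) * 5 = 60/87
  F: (18/87) * 3 = 54/87
Sum = (60 + 70 + 50 + 36 + 60 + 54)/87 = 330/87

L = 330/87 = 3.7931 bits/symbol


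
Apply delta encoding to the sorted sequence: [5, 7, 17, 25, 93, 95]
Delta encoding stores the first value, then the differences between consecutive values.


First value: 5
Deltas:
  7 - 5 = 2
  17 - 7 = 10
  25 - 17 = 8
  93 - 25 = 68
  95 - 93 = 2


Delta encoded: [5, 2, 10, 8, 68, 2]


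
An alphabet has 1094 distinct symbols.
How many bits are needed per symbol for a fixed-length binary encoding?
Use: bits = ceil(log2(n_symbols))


log2(1094) = 10.0954
Bracket: 2^10 = 1024 < 1094 <= 2^11 = 2048
So ceil(log2(1094)) = 11

bits = ceil(log2(1094)) = ceil(10.0954) = 11 bits


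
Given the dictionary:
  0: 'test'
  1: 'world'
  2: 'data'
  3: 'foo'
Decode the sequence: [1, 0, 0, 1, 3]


Look up each index in the dictionary:
  1 -> 'world'
  0 -> 'test'
  0 -> 'test'
  1 -> 'world'
  3 -> 'foo'

Decoded: "world test test world foo"


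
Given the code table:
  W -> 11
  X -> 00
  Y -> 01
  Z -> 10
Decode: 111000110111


Decoding:
11 -> W
10 -> Z
00 -> X
11 -> W
01 -> Y
11 -> W


Result: WZXWYW


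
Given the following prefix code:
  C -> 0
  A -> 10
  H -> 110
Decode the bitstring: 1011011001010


Decoding step by step:
Bits 10 -> A
Bits 110 -> H
Bits 110 -> H
Bits 0 -> C
Bits 10 -> A
Bits 10 -> A


Decoded message: AHHCAA


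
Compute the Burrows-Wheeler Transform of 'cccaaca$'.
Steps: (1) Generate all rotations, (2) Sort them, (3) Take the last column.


Rotations (sorted):
  0: $cccaaca -> last char: a
  1: a$cccaac -> last char: c
  2: aaca$ccc -> last char: c
  3: aca$ccca -> last char: a
  4: ca$cccaa -> last char: a
  5: caaca$cc -> last char: c
  6: ccaaca$c -> last char: c
  7: cccaaca$ -> last char: $


BWT = accaacc$


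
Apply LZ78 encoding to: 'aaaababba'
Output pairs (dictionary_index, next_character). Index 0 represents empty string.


LZ78 encoding steps:
Dictionary: {0: ''}
Step 1: w='' (idx 0), next='a' -> output (0, 'a'), add 'a' as idx 1
Step 2: w='a' (idx 1), next='a' -> output (1, 'a'), add 'aa' as idx 2
Step 3: w='a' (idx 1), next='b' -> output (1, 'b'), add 'ab' as idx 3
Step 4: w='ab' (idx 3), next='b' -> output (3, 'b'), add 'abb' as idx 4
Step 5: w='a' (idx 1), end of input -> output (1, '')


Encoded: [(0, 'a'), (1, 'a'), (1, 'b'), (3, 'b'), (1, '')]


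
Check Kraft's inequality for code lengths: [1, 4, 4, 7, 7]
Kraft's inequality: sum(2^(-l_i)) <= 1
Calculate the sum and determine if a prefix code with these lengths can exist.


Sum = 2^(-1) + 2^(-4) + 2^(-4) + 2^(-7) + 2^(-7)
    = 0.5 + 0.0625 + 0.0625 + 0.0078125 + 0.0078125
    = 82/128 = 0.640625
Since 0.640625 <= 1, Kraft's inequality IS satisfied.
A prefix code with these lengths CAN exist.

Kraft sum = 0.640625. Satisfied.


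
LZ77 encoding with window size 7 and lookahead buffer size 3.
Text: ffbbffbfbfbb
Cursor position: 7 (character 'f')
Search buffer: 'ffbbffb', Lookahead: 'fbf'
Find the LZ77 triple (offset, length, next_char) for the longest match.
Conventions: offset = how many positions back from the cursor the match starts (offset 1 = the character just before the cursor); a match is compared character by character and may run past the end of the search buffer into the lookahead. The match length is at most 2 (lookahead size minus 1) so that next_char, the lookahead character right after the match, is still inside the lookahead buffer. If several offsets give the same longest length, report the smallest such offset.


Try each offset into the search buffer:
  offset=1 (pos 6, char 'b'): match length 0
  offset=2 (pos 5, char 'f'): match length 2
  offset=3 (pos 4, char 'f'): match length 1
  offset=4 (pos 3, char 'b'): match length 0
  offset=5 (pos 2, char 'b'): match length 0
  offset=6 (pos 1, char 'f'): match length 2
  offset=7 (pos 0, char 'f'): match length 1
Longest match has length 2, found at offsets 2, 6; take the smallest, offset 2.
next_char = character at position 7 + 2 = 9 -> 'f'

Best match: offset=2, length=2 (matching 'fb' starting at position 5)
LZ77 triple: (2, 2, 'f')


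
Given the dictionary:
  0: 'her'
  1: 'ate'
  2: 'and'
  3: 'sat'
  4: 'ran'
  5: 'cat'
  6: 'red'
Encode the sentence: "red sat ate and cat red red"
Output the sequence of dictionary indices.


Look up each word in the dictionary:
  'red' -> 6
  'sat' -> 3
  'ate' -> 1
  'and' -> 2
  'cat' -> 5
  'red' -> 6
  'red' -> 6

Encoded: [6, 3, 1, 2, 5, 6, 6]


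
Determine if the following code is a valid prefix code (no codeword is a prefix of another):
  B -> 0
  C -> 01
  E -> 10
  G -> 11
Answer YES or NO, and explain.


Checking each pair (does one codeword prefix another?):
  B='0' vs C='01': prefix -- VIOLATION

NO -- this is NOT a valid prefix code. B (0) is a prefix of C (01).


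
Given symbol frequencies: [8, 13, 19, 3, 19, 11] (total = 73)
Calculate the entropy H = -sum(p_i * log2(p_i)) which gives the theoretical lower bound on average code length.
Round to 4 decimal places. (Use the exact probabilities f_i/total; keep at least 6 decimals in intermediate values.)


Per-symbol terms -p_i * log2(p_i) with p_i = f_i/73:
  p = 8/73 = 0.109589: log2(p) = -3.189825, -p*log2(p) = 0.349570
  p = 13/73 = 0.178082: log2(p) = -2.489385, -p*log2(p) = 0.443315
  p = 19/73 = 0.260274: log2(p) = -1.941897, -p*log2(p) = 0.505425
  p = 3/73 = 0.041096: log2(p) = -4.604862, -p*log2(p) = 0.189241
  p = 19/73 = 0.260274: log2(p) = -1.941897, -p*log2(p) = 0.505425
  p = 11/73 = 0.150685: log2(p) = -2.730393, -p*log2(p) = 0.411429
H = 0.349570 + 0.443315 + 0.505425 + 0.189241 + 0.505425 + 0.411429 = 2.404405

H = 2.4044 bits/symbol


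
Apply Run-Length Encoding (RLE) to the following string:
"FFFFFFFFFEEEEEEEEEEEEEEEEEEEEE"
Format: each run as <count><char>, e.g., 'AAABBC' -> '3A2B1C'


Scanning runs left to right:
  i=0: run of 'F' x 9 -> '9F'
  i=9: run of 'E' x 21 -> '21E'

RLE = 9F21E


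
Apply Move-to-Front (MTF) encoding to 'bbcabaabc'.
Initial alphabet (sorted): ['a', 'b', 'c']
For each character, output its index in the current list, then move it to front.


MTF encoding:
'b': index 1 in ['a', 'b', 'c'] -> ['b', 'a', 'c']
'b': index 0 in ['b', 'a', 'c'] -> ['b', 'a', 'c']
'c': index 2 in ['b', 'a', 'c'] -> ['c', 'b', 'a']
'a': index 2 in ['c', 'b', 'a'] -> ['a', 'c', 'b']
'b': index 2 in ['a', 'c', 'b'] -> ['b', 'a', 'c']
'a': index 1 in ['b', 'a', 'c'] -> ['a', 'b', 'c']
'a': index 0 in ['a', 'b', 'c'] -> ['a', 'b', 'c']
'b': index 1 in ['a', 'b', 'c'] -> ['b', 'a', 'c']
'c': index 2 in ['b', 'a', 'c'] -> ['c', 'b', 'a']


Output: [1, 0, 2, 2, 2, 1, 0, 1, 2]


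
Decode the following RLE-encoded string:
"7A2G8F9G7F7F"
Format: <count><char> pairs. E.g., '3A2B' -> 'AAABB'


Expanding each <count><char> pair:
  7A -> 'AAAAAAA'
  2G -> 'GG'
  8F -> 'FFFFFFFF'
  9G -> 'GGGGGGGGG'
  7F -> 'FFFFFFF'
  7F -> 'FFFFFFF'

Decoded = AAAAAAAGGFFFFFFFFGGGGGGGGGFFFFFFFFFFFFFF


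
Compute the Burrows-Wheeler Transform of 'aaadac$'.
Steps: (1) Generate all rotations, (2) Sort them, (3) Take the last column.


Rotations (sorted):
  0: $aaadac -> last char: c
  1: aaadac$ -> last char: $
  2: aadac$a -> last char: a
  3: ac$aaad -> last char: d
  4: adac$aa -> last char: a
  5: c$aaada -> last char: a
  6: dac$aaa -> last char: a


BWT = c$adaaa


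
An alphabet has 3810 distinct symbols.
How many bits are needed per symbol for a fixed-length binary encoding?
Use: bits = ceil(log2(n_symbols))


log2(3810) = 11.8956
Bracket: 2^11 = 2048 < 3810 <= 2^12 = 4096
So ceil(log2(3810)) = 12

bits = ceil(log2(3810)) = ceil(11.8956) = 12 bits


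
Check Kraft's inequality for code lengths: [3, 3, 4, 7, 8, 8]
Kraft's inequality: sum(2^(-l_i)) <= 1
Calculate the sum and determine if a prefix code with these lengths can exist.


Sum = 2^(-3) + 2^(-3) + 2^(-4) + 2^(-7) + 2^(-8) + 2^(-8)
    = 0.125 + 0.125 + 0.0625 + 0.0078125 + 0.00390625 + 0.00390625
    = 84/256 = 0.328125
Since 0.328125 <= 1, Kraft's inequality IS satisfied.
A prefix code with these lengths CAN exist.

Kraft sum = 0.328125. Satisfied.


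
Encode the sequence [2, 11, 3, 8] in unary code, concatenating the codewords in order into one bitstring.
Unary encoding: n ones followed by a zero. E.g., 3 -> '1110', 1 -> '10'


Encode each number as n ones followed by a terminating 0:
  2 -> 110 (3 bits)
  11 -> 111111111110 (12 bits)
  3 -> 1110 (4 bits)
  8 -> 111111110 (9 bits)
Total length = 3 + 12 + 4 + 9 = 28 bits.

Unary([2, 11, 3, 8]) = 1101111111111101110111111110 (28 bits)


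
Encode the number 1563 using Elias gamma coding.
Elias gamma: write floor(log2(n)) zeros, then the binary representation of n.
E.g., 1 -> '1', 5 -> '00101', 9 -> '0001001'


num_bits = floor(log2(1563)) + 1 = 11
leading_zeros = num_bits - 1 = 10
binary(1563) = 11000011011

Elias gamma(1563) = '0000000000' + '11000011011' = 000000000011000011011 (21 bits)


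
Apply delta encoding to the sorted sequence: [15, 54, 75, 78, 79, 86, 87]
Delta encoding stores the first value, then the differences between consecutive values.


First value: 15
Deltas:
  54 - 15 = 39
  75 - 54 = 21
  78 - 75 = 3
  79 - 78 = 1
  86 - 79 = 7
  87 - 86 = 1


Delta encoded: [15, 39, 21, 3, 1, 7, 1]


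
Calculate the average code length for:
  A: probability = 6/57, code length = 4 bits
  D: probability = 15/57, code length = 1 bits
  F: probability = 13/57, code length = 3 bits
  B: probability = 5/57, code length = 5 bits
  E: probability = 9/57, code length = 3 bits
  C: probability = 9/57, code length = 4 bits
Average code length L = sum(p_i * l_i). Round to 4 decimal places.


Weighted contributions p_i * l_i:
  A: (6/57) * 4 = 24/57
  D: (15/57) * 1 = 15/57
  F: (13/57) * 3 = 39/57
  B: (5/57) * 5 = 25/57
  E: (9/57) * 3 = 27/57
  C: (9/57) * 4 = 36/57
Sum = (24 + 15 + 39 + 25 + 27 + 36)/57 = 166/57

L = 166/57 = 2.9123 bits/symbol


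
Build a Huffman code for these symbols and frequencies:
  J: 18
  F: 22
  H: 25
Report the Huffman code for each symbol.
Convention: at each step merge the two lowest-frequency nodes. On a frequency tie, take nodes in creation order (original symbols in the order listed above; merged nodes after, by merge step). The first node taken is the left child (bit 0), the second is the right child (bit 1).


Huffman tree construction:
Step 1: Merge J(18) + F(22) = 40
Step 2: Merge H(25) + (J+F)(40) = 65
Read each symbol's code off the tree from the root (left child = 0, right child = 1).

Codes:
  J: 10 (length 2)
  F: 11 (length 2)
  H: 0 (length 1)
Average code length: 105/65 = 1.6154 bits/symbol


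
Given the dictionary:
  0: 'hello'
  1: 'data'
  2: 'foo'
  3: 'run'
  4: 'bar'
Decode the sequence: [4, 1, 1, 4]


Look up each index in the dictionary:
  4 -> 'bar'
  1 -> 'data'
  1 -> 'data'
  4 -> 'bar'

Decoded: "bar data data bar"


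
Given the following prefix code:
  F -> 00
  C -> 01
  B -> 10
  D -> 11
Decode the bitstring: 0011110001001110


Decoding step by step:
Bits 00 -> F
Bits 11 -> D
Bits 11 -> D
Bits 00 -> F
Bits 01 -> C
Bits 00 -> F
Bits 11 -> D
Bits 10 -> B


Decoded message: FDDFCFDB


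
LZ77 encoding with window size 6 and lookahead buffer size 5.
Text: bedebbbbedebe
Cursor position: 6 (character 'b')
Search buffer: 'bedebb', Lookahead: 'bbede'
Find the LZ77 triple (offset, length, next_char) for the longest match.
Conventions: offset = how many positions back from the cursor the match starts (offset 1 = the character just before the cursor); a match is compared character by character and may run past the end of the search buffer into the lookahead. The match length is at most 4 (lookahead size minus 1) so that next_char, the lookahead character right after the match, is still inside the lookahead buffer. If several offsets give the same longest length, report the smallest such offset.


Try each offset into the search buffer:
  offset=1 (pos 5, char 'b'): match length 2
  offset=2 (pos 4, char 'b'): match length 2
  offset=3 (pos 3, char 'e'): match length 0
  offset=4 (pos 2, char 'd'): match length 0
  offset=5 (pos 1, char 'e'): match length 0
  offset=6 (pos 0, char 'b'): match length 1
Longest match has length 2, found at offsets 1, 2; take the smallest, offset 1.
next_char = character at position 6 + 2 = 8 -> 'e'

Best match: offset=1, length=2 (matching 'bb' starting at position 5)
LZ77 triple: (1, 2, 'e')


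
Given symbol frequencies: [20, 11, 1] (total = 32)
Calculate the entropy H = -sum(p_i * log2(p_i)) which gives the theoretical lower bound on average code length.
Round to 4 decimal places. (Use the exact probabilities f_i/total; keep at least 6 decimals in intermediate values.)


Per-symbol terms -p_i * log2(p_i) with p_i = f_i/32:
  p = 20/32 = 0.625000: log2(p) = -0.678072, -p*log2(p) = 0.423795
  p = 11/32 = 0.343750: log2(p) = -1.540568, -p*log2(p) = 0.529570
  p = 1/32 = 0.031250: log2(p) = -5.000000, -p*log2(p) = 0.156250
H = 0.423795 + 0.529570 + 0.156250 = 1.109615

H = 1.1096 bits/symbol


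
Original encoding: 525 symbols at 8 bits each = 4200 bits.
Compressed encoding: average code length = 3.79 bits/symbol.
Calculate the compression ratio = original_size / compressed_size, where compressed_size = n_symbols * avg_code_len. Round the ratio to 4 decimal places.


original_size = n_symbols * orig_bits = 525 * 8 = 4200 bits
compressed_size = n_symbols * avg_code_len = 525 * 3.79 = 1989.75 bits
ratio = original_size / compressed_size = 4200 / 1989.75 = 2.1108

Compression ratio = 2.1108


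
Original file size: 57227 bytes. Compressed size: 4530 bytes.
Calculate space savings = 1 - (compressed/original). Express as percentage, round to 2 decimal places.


ratio = compressed/original = 4530/57227 = 0.079158
savings = 1 - ratio = 1 - 0.079158 = 0.920842
as a percentage: 0.920842 * 100 = 92.08%

Space savings = 1 - 4530/57227 = 92.08%


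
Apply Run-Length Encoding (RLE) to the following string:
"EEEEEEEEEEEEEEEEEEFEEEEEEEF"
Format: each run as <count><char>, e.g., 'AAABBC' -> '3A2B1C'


Scanning runs left to right:
  i=0: run of 'E' x 18 -> '18E'
  i=18: run of 'F' x 1 -> '1F'
  i=19: run of 'E' x 7 -> '7E'
  i=26: run of 'F' x 1 -> '1F'

RLE = 18E1F7E1F


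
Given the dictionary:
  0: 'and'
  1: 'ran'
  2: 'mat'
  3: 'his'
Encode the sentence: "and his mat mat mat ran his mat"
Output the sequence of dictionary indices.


Look up each word in the dictionary:
  'and' -> 0
  'his' -> 3
  'mat' -> 2
  'mat' -> 2
  'mat' -> 2
  'ran' -> 1
  'his' -> 3
  'mat' -> 2

Encoded: [0, 3, 2, 2, 2, 1, 3, 2]


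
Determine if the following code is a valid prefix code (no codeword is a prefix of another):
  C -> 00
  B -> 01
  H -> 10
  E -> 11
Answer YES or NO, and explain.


Checking each pair (does one codeword prefix another?):
  C='00' vs B='01': no prefix
  C='00' vs H='10': no prefix
  C='00' vs E='11': no prefix
  B='01' vs C='00': no prefix
  B='01' vs H='10': no prefix
  B='01' vs E='11': no prefix
  H='10' vs C='00': no prefix
  H='10' vs B='01': no prefix
  H='10' vs E='11': no prefix
  E='11' vs C='00': no prefix
  E='11' vs B='01': no prefix
  E='11' vs H='10': no prefix
No violation found over all pairs.

YES -- this is a valid prefix code. No codeword is a prefix of any other codeword.


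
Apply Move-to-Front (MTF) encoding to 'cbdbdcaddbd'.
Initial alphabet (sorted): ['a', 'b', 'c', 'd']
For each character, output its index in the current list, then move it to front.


MTF encoding:
'c': index 2 in ['a', 'b', 'c', 'd'] -> ['c', 'a', 'b', 'd']
'b': index 2 in ['c', 'a', 'b', 'd'] -> ['b', 'c', 'a', 'd']
'd': index 3 in ['b', 'c', 'a', 'd'] -> ['d', 'b', 'c', 'a']
'b': index 1 in ['d', 'b', 'c', 'a'] -> ['b', 'd', 'c', 'a']
'd': index 1 in ['b', 'd', 'c', 'a'] -> ['d', 'b', 'c', 'a']
'c': index 2 in ['d', 'b', 'c', 'a'] -> ['c', 'd', 'b', 'a']
'a': index 3 in ['c', 'd', 'b', 'a'] -> ['a', 'c', 'd', 'b']
'd': index 2 in ['a', 'c', 'd', 'b'] -> ['d', 'a', 'c', 'b']
'd': index 0 in ['d', 'a', 'c', 'b'] -> ['d', 'a', 'c', 'b']
'b': index 3 in ['d', 'a', 'c', 'b'] -> ['b', 'd', 'a', 'c']
'd': index 1 in ['b', 'd', 'a', 'c'] -> ['d', 'b', 'a', 'c']


Output: [2, 2, 3, 1, 1, 2, 3, 2, 0, 3, 1]


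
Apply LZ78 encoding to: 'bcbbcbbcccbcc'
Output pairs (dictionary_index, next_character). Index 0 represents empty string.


LZ78 encoding steps:
Dictionary: {0: ''}
Step 1: w='' (idx 0), next='b' -> output (0, 'b'), add 'b' as idx 1
Step 2: w='' (idx 0), next='c' -> output (0, 'c'), add 'c' as idx 2
Step 3: w='b' (idx 1), next='b' -> output (1, 'b'), add 'bb' as idx 3
Step 4: w='c' (idx 2), next='b' -> output (2, 'b'), add 'cb' as idx 4
Step 5: w='b' (idx 1), next='c' -> output (1, 'c'), add 'bc' as idx 5
Step 6: w='c' (idx 2), next='c' -> output (2, 'c'), add 'cc' as idx 6
Step 7: w='bc' (idx 5), next='c' -> output (5, 'c'), add 'bcc' as idx 7


Encoded: [(0, 'b'), (0, 'c'), (1, 'b'), (2, 'b'), (1, 'c'), (2, 'c'), (5, 'c')]


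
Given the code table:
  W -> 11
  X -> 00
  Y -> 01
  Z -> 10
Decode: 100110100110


Decoding:
10 -> Z
01 -> Y
10 -> Z
10 -> Z
01 -> Y
10 -> Z


Result: ZYZZYZ


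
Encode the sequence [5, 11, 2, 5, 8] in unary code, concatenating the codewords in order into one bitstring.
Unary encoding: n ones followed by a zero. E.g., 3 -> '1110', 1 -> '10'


Encode each number as n ones followed by a terminating 0:
  5 -> 111110 (6 bits)
  11 -> 111111111110 (12 bits)
  2 -> 110 (3 bits)
  5 -> 111110 (6 bits)
  8 -> 111111110 (9 bits)
Total length = 6 + 12 + 3 + 6 + 9 = 36 bits.

Unary([5, 11, 2, 5, 8]) = 111110111111111110110111110111111110 (36 bits)


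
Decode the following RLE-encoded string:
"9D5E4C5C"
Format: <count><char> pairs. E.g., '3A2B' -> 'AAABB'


Expanding each <count><char> pair:
  9D -> 'DDDDDDDDD'
  5E -> 'EEEEE'
  4C -> 'CCCC'
  5C -> 'CCCCC'

Decoded = DDDDDDDDDEEEEECCCCCCCCC


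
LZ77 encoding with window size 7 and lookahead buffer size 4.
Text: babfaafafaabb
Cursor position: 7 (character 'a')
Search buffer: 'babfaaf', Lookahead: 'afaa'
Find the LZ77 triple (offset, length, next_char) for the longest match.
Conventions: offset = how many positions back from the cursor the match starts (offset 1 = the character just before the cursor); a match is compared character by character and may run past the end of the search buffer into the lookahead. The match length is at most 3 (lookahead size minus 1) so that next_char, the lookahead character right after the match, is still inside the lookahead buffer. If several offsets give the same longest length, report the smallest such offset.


Try each offset into the search buffer:
  offset=1 (pos 6, char 'f'): match length 0
  offset=2 (pos 5, char 'a'): match length 3
  offset=3 (pos 4, char 'a'): match length 1
  offset=4 (pos 3, char 'f'): match length 0
  offset=5 (pos 2, char 'b'): match length 0
  offset=6 (pos 1, char 'a'): match length 1
  offset=7 (pos 0, char 'b'): match length 0
Longest match has length 3 at offset 2.
next_char = character at position 7 + 3 = 10 -> 'a'

Best match: offset=2, length=3 (matching 'afa' starting at position 5)
LZ77 triple: (2, 3, 'a')
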